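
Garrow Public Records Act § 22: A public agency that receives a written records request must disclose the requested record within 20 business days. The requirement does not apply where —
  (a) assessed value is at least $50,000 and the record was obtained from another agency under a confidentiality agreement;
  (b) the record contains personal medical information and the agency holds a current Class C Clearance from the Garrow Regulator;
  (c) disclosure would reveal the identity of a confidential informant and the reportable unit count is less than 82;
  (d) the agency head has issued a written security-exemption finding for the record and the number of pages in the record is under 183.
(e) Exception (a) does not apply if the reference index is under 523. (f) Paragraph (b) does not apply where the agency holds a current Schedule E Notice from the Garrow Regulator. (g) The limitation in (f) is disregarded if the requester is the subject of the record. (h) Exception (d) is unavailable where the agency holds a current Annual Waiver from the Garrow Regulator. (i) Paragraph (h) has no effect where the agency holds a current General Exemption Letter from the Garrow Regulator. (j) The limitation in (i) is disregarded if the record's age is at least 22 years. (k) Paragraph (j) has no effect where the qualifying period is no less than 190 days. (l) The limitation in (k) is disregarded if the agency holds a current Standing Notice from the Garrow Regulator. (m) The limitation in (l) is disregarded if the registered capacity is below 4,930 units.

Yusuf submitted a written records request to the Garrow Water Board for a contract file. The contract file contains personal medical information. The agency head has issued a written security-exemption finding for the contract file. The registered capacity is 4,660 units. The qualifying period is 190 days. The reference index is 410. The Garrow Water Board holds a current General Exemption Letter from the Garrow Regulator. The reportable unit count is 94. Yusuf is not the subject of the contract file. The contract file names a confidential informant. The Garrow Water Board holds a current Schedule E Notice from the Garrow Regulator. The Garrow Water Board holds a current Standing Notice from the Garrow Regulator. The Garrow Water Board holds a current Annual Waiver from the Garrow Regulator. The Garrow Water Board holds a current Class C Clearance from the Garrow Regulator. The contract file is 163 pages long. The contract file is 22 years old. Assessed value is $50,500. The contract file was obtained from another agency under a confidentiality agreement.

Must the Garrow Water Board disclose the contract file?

Exception (a): assessed value is $50,500, meeting the $50,000 threshold; the contract file was obtained under a confidentiality agreement — every condition holds. But: (e) operates against (a): the reference index is 410, under the 523 limit. So (a) is unavailable.
Exception (b) is satisfied on its face — the contract file contains personal medical information; a current Class C Clearance is held. Turning to paragraphs (f)–(g): (f) operates against (b): a current Schedule E Notice is held. (g) is not engaged (Yusuf is not the subject of the contract file), so (f) stands. (b) is therefore removed.
Exception (c) does not apply: the reportable unit count is 94, not less than 82.
Exception (d) is satisfied on its face — a written security-exemption finding has been issued; the number of pages in the record is 163, under the 183 limit. Considering the limiting provisions: (h) operates (a current Annual Waiver is held), but is displaced by (i): (i) is triggered — a current General Exemption Letter is held. (j) would limit (i) — the record's age is 22 years, meeting the 22 years threshold — but (k) sets (j) aside: (k) is engaged — the qualifying period is 190 days, meeting the 190 days threshold. (l) would limit (k) — a current Standing Notice is held — but (m) sets (l) aside: (m) is triggered — the registered capacity is 4,660 units, below the 4,930 units limit. So (d) applies.

No — exception (d) applies; the Garrow Water Board is not required to disclose the contract file.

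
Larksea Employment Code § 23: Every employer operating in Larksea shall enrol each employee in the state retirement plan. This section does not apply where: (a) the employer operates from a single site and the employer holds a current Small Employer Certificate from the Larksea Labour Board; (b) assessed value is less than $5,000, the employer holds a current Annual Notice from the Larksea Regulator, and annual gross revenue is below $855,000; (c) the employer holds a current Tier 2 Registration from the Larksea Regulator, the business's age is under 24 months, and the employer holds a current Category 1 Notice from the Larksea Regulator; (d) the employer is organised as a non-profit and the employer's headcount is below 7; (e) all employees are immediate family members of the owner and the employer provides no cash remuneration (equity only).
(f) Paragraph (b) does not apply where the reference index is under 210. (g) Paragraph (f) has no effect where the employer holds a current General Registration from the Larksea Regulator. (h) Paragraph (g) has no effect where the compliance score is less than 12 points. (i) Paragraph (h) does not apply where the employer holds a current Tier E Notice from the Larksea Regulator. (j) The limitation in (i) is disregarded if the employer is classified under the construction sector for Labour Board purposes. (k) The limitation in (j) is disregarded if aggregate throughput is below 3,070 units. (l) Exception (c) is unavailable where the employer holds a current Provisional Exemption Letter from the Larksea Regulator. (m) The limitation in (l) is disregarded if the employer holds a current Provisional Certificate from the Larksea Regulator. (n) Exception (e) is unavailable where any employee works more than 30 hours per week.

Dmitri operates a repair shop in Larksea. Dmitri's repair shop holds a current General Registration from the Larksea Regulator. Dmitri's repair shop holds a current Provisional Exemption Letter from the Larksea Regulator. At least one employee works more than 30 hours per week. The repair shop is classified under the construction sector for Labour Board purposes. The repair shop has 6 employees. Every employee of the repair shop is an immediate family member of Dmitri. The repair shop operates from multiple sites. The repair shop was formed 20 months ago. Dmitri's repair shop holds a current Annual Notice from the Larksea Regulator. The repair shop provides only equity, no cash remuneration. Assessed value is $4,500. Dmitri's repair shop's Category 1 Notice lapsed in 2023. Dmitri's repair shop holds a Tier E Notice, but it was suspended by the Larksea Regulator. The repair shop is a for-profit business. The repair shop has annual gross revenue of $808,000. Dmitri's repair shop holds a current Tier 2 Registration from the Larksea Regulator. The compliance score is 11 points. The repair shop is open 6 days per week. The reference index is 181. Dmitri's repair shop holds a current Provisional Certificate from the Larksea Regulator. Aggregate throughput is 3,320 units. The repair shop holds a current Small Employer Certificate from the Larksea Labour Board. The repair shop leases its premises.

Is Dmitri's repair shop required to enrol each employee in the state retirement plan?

Yes — Dmitri's repair shop must enrol each employee in the state retirement plan.

Exception (a) requires that the employer operates from a single site; but the employer operates from multiple sites, so (a) is unavailable.
Exception (b): assessed value is $4,500, less than the $5,000 limit; a current Annual Notice is held; annual gross revenue is $808,000, below the $855,000 limit — every condition holds. However, paragraphs (f)–(k) must be considered: (f) operates against (b): the reference index is 181, under the 210 limit. (g) would limit (f) — a current General Registration is held — but (h) sets (g) aside: (h) operates against (g): the compliance score is 11 points, less than the 12 points limit. (i) is not engaged (the Tier E Notice is not current), so (h) stands. (b) is therefore removed.
Exception (c) does not apply: the Category 1 Notice is not current.
Exception (d) requires that the employer is organised as a non-profit; but the employer is for-profit, so (d) is unavailable.
Exception (e): every employee is an immediate family member; remuneration is equity-only — every condition holds. However, paragraph (n) must be considered: (n) applies — at least one employee exceeds 30 hours/week. Exception (e) does not apply.
None of the exceptions is available; § 23 applies in full.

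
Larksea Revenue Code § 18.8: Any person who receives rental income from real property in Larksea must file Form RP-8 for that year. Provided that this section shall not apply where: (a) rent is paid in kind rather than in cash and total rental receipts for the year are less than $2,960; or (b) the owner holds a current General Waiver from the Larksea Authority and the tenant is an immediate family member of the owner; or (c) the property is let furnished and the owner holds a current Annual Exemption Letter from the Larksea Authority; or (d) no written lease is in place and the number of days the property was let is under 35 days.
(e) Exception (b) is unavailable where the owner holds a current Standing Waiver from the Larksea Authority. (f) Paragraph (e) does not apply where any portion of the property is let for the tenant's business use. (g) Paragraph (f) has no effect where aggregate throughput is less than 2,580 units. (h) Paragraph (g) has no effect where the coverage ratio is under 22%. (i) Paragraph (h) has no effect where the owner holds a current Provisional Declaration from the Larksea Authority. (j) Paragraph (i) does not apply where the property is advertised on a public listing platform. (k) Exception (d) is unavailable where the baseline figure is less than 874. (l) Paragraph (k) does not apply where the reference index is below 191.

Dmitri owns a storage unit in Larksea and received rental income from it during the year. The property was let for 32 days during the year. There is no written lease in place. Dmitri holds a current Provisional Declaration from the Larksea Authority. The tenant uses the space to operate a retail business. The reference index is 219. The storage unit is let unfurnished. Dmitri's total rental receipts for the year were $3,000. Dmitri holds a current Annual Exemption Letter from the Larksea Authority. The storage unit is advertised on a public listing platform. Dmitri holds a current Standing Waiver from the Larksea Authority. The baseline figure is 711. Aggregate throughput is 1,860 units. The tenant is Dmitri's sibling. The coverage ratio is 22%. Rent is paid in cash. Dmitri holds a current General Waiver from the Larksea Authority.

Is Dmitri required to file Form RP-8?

Exception (a) requires that rent is paid in kind rather than in cash; but rent is paid in cash, so (a) is unavailable.
Exception (b)'s conditions are all satisfied: a current General Waiver is held; the tenant is an immediate family member. But applying paragraphs (e)–(j): (e) is triggered — a current Standing Waiver is held. (f) is engaged (the space is let for business use), but is displaced by (g): (g) operates — aggregate throughput is 1,860 units, less than the 2,580 units limit. (h), which would lift (g), is not triggered — the coverage ratio is 22%, not under 22%. Exception (b) does not apply.
Exception (c) requires that the property is let furnished; but the property is let unfurnished, so (c) is unavailable.
All of (d)'s requirements are met (there is no written lease; the number of days the property was let is 32 days, under the 35 days limit). Turning to paragraphs (k)–(l): (k) operates against (d): the baseline figure is 711, less than the 874 limit. (l) is not triggered (the reference index is 219, not below 191), so (k) stands. So (d) is unavailable.
No exception applies. The general rule governs.

Yes — Dmitri must file Form RP-8.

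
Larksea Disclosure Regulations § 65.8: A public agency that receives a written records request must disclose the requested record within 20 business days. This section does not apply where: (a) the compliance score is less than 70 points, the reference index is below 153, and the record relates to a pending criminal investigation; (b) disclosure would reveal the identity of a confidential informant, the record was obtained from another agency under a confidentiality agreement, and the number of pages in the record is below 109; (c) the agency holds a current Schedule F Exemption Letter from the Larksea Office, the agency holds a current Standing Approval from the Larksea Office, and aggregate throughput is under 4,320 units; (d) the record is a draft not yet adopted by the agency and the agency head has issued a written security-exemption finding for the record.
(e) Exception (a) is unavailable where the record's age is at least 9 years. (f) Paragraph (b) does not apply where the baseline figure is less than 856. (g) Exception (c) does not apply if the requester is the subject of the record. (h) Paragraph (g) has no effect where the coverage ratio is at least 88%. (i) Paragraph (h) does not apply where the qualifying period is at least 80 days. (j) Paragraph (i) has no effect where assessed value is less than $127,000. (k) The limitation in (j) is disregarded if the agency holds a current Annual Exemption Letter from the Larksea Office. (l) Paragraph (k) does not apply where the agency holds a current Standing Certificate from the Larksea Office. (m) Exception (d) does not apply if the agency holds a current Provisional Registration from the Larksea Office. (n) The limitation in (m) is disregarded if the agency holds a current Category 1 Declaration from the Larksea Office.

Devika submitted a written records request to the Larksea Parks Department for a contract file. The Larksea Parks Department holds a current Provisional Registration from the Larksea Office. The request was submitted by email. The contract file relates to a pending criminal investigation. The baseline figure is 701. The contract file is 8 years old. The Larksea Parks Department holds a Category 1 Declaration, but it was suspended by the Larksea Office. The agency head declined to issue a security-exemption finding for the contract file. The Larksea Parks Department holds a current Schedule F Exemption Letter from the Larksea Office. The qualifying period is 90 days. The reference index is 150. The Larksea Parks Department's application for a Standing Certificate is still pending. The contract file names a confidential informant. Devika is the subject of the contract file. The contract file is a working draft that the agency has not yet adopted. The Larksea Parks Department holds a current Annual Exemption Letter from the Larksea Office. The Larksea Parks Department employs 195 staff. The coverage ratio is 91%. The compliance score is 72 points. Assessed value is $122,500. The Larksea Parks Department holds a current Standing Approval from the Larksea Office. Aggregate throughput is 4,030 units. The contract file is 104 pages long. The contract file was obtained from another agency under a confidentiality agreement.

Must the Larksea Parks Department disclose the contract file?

Exception (a) requires that the compliance score is less than 70 points; but the compliance score is 72 points, not less than 70 points, so (a) is unavailable.
All of (b)'s requirements are met (the contract file names a confidential informant; the contract file was obtained under a confidentiality agreement; the number of pages in the record is 104, below the 109 limit). However, paragraph (f) must be considered: (f) operates against (b): the baseline figure is 701, less than the 856 limit. (b) is therefore removed.
Exception (c) is satisfied on its face — a current Schedule F Exemption Letter is held; a current Standing Approval is held; aggregate throughput is 4,030 units, under the 4,320 units limit. Turning to paragraphs (g)–(l): (g) is triggered — Devika is the subject of the contract file. (h) would limit (g) — the coverage ratio is 91%, meeting the 88% threshold — but (i) sets (h) aside: (i) operates — the qualifying period is 90 days, meeting the 80 days threshold. (j) operates (assessed value is $122,500, less than the $127,000 limit), but yields to (k): (k) applies — a current Annual Exemption Letter is held. (l) is not engaged (there is no Standing Certificate in force), so (k) stands. Exception (c) does not apply.
Exception (d) requires that the agency head has issued a written security-exemption finding for the record; but the agency head declined to issue a security-exemption finding, so (d) is unavailable.
No exception displaces § 65.8.

Yes — the Larksea Parks Department must disclose the contract file.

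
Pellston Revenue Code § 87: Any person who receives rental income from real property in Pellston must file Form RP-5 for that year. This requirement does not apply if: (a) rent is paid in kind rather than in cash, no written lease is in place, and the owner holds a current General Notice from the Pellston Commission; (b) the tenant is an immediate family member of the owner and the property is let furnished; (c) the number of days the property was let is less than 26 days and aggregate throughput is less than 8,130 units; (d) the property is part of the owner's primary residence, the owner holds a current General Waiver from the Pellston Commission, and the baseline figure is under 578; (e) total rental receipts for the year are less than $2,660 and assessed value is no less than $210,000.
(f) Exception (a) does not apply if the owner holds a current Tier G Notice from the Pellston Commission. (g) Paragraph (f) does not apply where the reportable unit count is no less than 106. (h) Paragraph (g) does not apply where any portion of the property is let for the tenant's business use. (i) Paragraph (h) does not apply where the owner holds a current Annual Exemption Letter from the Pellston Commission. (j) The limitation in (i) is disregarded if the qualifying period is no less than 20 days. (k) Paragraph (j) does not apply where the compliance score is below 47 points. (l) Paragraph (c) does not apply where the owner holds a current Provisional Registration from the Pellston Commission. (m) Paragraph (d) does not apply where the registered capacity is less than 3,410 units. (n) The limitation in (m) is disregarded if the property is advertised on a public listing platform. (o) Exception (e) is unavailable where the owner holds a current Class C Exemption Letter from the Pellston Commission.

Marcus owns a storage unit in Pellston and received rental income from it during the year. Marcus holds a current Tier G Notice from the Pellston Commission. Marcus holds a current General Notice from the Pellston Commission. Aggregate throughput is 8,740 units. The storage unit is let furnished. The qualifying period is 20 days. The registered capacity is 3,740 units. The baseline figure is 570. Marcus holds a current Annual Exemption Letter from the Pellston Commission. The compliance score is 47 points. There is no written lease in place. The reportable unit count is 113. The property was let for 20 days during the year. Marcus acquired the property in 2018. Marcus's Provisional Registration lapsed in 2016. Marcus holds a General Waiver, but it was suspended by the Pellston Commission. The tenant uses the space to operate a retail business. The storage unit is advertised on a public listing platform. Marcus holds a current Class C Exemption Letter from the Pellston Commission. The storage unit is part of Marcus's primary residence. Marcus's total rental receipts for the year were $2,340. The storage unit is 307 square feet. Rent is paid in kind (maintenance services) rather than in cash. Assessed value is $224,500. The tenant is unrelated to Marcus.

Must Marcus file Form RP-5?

All of (a)'s requirements are met (rent is paid in kind; there is no written lease; a current General Notice is held). However, paragraphs (f)–(k) must be considered: (f) is engaged — a current Tier G Notice is held. (g) would limit (f) — the reportable unit count is 113, meeting the 106 threshold — but (h) sets (g) aside: (h) operates — the space is let for business use. (i) would limit (h) — a current Annual Exemption Letter is held — but (j) sets (i) aside: (j) is triggered — the qualifying period is 20 days, meeting the 20 days threshold. (k) is inapplicable (the compliance score is 47 points, not below 47 points), so (j) stands. Exception (a) does not apply.
Exception (b) fails — the tenant is unrelated to the owner.
Exception (c) does not apply: aggregate throughput is 8,740 units, not less than 8,130 units.
Exception (d) fails — the General Waiver is not current.
Exception (e) is satisfied on its face — total rental receipts for the year are $2,340, less than the $2,660 limit; assessed value is $224,500, meeting the $210,000 threshold. But: (o) operates against (e): a current Class C Exemption Letter is held. Exception (e) does not apply.
None of the exceptions is available; § 87 applies in full.

Yes — Marcus must file Form RP-5.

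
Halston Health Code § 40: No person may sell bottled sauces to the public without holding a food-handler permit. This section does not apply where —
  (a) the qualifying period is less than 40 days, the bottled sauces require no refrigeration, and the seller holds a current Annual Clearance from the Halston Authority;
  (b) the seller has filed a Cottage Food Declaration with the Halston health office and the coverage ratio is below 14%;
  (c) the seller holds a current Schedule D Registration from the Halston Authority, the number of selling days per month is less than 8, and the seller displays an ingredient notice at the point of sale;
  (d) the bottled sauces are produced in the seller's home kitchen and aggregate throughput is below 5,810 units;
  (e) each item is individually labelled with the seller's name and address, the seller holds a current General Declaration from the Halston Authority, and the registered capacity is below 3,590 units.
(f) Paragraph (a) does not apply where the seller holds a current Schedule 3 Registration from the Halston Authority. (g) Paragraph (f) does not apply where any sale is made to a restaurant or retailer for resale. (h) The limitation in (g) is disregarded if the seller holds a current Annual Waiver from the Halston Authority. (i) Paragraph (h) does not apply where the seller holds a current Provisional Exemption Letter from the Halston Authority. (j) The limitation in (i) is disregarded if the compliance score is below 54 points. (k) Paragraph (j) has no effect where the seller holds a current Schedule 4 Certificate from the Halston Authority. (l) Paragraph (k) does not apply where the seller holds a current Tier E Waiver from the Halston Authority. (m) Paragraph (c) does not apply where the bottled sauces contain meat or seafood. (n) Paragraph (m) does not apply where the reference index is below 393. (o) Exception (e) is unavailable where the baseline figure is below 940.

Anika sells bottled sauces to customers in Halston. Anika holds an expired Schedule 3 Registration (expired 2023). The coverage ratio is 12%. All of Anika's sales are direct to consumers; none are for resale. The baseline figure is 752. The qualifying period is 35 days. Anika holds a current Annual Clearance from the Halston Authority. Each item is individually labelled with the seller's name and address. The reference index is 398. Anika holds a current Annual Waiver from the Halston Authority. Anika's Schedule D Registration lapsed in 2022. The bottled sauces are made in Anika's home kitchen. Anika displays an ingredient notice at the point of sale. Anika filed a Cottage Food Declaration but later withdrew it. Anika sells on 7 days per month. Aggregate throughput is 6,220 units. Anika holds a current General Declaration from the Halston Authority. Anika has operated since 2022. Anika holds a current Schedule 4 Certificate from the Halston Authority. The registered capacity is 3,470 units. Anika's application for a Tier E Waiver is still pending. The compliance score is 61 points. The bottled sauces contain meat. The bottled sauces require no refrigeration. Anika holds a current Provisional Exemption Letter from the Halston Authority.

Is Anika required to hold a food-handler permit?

No — exception (a) applies; Anika is not required to hold a food-handler permit.

Exception (a) is satisfied on its face — the qualifying period is 35 days, less than the 40 days limit; the bottled sauces are shelf-stable; a current Annual Clearance is held. Under paragraphs (f)–(l): (f) does not operate here — no current Schedule 3 Registration is held. (a) remains available.
Exception (b) does not apply: the Cottage Food Declaration was withdrawn.
Exception (c) fails — the Schedule D Registration is not current.
Exception (d) does not apply: aggregate throughput is 6,220 units, not below 5,810 units.
All of (e)'s requirements are met (items are individually labelled; a current General Declaration is held; the registered capacity is 3,470 units, below the 3,590 units limit). However, paragraph (o) must be considered: (o) operates against (e): the baseline figure is 752, below the 940 limit. So (e) is unavailable.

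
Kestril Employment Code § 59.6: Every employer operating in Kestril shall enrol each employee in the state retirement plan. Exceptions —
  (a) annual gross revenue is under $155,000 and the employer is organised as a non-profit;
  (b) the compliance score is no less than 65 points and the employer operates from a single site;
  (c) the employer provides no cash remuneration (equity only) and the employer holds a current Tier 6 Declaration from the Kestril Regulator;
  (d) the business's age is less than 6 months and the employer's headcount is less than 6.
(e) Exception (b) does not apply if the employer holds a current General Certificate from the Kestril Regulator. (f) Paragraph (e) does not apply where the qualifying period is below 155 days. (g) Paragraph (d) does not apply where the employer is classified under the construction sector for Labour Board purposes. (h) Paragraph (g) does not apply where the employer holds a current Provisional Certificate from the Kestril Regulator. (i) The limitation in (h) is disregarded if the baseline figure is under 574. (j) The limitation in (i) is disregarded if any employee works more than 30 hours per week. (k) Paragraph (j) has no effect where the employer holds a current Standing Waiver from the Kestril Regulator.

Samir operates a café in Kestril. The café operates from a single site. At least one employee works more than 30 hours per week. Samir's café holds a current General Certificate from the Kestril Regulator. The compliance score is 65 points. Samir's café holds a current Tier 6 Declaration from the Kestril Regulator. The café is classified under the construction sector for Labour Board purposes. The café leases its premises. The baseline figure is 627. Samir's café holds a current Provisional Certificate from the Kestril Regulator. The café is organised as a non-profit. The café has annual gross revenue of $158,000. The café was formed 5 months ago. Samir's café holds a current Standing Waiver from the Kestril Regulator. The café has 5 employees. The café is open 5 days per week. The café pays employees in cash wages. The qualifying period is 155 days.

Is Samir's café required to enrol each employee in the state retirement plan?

No — exception (d) applies; Samir's café is not required to enrol each employee in the state retirement plan.

Exception (a) fails — annual gross revenue is $158,000, not under $155,000.
Exception (b) is satisfied on its face — the compliance score is 65 points, meeting the 65 points threshold; the employer operates from a single site. Turning to paragraphs (e)–(f): (e) is engaged — a current General Certificate is held. (f) is inapplicable (the qualifying period is 155 days, not below 155 days), so (e) stands. (b) is therefore removed.
Exception (c) does not apply: employees are paid cash wages.
Exception (d): the business's age is 5 months, less than the 6 months limit; the employer's headcount is 5, less than the 6 limit — every condition holds. As to paragraphs (g)–(k): (g) is triggered (the café is classified under the construction sector), but is set aside by (h): (h) operates against (g): a current Provisional Certificate is held. (i) is inapplicable (the baseline figure is 627, not under 574), so (h) stands. (d) remains available.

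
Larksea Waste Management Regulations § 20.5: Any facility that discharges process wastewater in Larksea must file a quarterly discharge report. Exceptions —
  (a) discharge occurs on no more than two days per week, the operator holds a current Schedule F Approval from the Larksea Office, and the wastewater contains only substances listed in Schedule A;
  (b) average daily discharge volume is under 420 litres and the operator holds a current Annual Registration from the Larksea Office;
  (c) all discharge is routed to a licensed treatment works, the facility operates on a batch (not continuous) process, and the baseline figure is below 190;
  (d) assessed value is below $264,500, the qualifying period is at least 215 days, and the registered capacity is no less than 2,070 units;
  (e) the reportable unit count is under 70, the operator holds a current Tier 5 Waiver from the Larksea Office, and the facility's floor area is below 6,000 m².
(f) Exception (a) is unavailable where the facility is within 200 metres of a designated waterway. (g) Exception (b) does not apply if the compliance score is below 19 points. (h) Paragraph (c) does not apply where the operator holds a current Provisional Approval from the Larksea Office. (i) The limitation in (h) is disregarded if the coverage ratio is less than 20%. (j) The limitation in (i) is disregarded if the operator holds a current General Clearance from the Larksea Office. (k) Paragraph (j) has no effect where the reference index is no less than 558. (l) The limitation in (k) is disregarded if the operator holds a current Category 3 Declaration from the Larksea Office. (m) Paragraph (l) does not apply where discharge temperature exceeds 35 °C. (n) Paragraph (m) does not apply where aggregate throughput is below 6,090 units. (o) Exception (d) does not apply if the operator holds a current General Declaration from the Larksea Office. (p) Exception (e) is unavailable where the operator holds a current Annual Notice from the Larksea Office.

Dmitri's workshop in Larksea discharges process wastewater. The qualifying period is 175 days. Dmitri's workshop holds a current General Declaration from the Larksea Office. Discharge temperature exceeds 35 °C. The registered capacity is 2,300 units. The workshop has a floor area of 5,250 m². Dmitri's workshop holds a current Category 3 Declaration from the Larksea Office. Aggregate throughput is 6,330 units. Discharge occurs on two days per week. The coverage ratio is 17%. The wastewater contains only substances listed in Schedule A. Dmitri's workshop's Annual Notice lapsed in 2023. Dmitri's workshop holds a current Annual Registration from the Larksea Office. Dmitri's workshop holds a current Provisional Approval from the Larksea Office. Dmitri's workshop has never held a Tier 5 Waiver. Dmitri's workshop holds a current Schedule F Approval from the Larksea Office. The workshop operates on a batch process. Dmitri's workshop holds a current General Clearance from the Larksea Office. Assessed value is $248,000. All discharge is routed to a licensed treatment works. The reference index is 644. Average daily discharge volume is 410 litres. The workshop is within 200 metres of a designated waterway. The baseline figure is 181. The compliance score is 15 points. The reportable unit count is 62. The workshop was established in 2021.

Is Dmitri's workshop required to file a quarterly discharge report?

All of (a)'s requirements are met (discharge occurs on no more than two days per week; a current Schedule F Approval is held; the wastewater is Schedule-A-only). But applying paragraph (f): (f) operates against (a): the workshop is within 200 m of a designated waterway. (a) is therefore removed.
Exception (b) is satisfied on its face — average daily discharge volume is 410 litres, under the 420 litres limit; a current Annual Registration is held. But: (g) operates against (b): the compliance score is 15 points, below the 19 points limit. (b) is therefore removed.
Exception (c): discharge is routed to a licensed treatment works; the facility operates on a batch process; the baseline figure is 181, below the 190 limit — every condition holds. Under paragraphs (h)–(n): (h) is engaged (a current Provisional Approval is held), but yields to (i): (i) is engaged — the coverage ratio is 17%, less than the 20% limit. (j) would limit (i) — a current General Clearance is held — but (k) sets (j) aside: (k) operates against (j): the reference index is 644, meeting the 558 threshold. (l) is triggered (a current Category 3 Declaration is held), but is set aside by (m): (m) operates against (l): discharge temperature exceeds 35 °C. (n), which would lift (m), does not operate here — aggregate throughput is 6,330 units, not below 6,090 units. (c) remains available.
Exception (d) does not apply: the qualifying period is 175 days, short of 215 days.
Exception (e) requires that the operator holds a current Tier 5 Waiver from the Larksea Office; but there is no Tier 5 Waiver in force, so (e) is unavailable.

No — exception (c) applies; Dmitri's workshop is not required to file a quarterly discharge report.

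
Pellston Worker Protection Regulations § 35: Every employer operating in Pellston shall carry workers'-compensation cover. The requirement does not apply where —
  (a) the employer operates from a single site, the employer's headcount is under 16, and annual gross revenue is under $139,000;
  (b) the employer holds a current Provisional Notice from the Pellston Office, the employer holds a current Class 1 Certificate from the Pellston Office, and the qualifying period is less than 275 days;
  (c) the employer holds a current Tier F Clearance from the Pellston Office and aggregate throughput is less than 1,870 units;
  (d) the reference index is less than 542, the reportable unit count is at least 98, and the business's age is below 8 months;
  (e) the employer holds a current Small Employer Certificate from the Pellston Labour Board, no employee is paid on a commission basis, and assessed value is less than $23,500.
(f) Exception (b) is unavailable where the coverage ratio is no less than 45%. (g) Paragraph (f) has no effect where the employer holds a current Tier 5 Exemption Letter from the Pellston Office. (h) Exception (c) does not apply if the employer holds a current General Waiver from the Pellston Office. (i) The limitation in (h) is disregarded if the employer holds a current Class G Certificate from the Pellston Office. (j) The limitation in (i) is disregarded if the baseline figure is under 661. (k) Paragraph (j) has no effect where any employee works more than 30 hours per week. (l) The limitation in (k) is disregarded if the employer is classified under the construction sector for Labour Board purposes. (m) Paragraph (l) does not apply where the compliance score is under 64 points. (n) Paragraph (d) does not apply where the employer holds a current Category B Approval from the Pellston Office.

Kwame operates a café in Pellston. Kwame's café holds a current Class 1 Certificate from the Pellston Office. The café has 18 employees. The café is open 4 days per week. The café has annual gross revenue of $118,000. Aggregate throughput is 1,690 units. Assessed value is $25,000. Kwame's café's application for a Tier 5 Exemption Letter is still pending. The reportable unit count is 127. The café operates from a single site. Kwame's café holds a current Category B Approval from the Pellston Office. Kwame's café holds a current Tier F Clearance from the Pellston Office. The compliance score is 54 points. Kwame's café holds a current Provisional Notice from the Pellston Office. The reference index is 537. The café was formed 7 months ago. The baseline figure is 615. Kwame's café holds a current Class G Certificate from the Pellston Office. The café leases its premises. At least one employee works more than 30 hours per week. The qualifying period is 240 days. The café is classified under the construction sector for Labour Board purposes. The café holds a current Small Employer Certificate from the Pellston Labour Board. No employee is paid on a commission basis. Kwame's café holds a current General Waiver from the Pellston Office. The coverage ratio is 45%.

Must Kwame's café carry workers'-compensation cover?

No — exception (c) applies; Kwame's café is not required to carry workers'-compensation cover.

Exception (a) does not apply: the employer's headcount is 18, not under 16.
Exception (b): a current Provisional Notice is held; a current Class 1 Certificate is held; the qualifying period is 240 days, less than the 275 days limit — every condition holds. However, paragraphs (f)–(g) must be considered: (f) operates against (b): the coverage ratio is 45%, meeting the 45% threshold. (g) is not triggered (no current Tier 5 Exemption Letter is held), so (f) stands. So (b) is unavailable.
Exception (c)'s conditions are all satisfied: a current Tier F Clearance is held; aggregate throughput is 1,690 units, less than the 1,870 units limit. Applying paragraphs (h)–(m): (h) is triggered (a current General Waiver is held), but yields to (i): (i) applies — a current Class G Certificate is held. (j) is triggered (the baseline figure is 615, under the 661 limit), but is set aside by (k): (k) operates against (j): at least one employee exceeds 30 hours/week. (l) would limit (k) — the café is classified under the construction sector — but (m) sets (l) aside: (m) applies — the compliance score is 54 points, under the 64 points limit. So (c) applies.
Exception (d)'s conditions are all satisfied: the reference index is 537, less than the 542 limit; the reportable unit count is 127, meeting the 98 threshold; the business's age is 7 months, below the 8 months limit. But applying paragraph (n): (n) operates against (d): a current Category B Approval is held. (d) is therefore removed.
Exception (e) does not apply: assessed value is $25,000, not less than $23,500.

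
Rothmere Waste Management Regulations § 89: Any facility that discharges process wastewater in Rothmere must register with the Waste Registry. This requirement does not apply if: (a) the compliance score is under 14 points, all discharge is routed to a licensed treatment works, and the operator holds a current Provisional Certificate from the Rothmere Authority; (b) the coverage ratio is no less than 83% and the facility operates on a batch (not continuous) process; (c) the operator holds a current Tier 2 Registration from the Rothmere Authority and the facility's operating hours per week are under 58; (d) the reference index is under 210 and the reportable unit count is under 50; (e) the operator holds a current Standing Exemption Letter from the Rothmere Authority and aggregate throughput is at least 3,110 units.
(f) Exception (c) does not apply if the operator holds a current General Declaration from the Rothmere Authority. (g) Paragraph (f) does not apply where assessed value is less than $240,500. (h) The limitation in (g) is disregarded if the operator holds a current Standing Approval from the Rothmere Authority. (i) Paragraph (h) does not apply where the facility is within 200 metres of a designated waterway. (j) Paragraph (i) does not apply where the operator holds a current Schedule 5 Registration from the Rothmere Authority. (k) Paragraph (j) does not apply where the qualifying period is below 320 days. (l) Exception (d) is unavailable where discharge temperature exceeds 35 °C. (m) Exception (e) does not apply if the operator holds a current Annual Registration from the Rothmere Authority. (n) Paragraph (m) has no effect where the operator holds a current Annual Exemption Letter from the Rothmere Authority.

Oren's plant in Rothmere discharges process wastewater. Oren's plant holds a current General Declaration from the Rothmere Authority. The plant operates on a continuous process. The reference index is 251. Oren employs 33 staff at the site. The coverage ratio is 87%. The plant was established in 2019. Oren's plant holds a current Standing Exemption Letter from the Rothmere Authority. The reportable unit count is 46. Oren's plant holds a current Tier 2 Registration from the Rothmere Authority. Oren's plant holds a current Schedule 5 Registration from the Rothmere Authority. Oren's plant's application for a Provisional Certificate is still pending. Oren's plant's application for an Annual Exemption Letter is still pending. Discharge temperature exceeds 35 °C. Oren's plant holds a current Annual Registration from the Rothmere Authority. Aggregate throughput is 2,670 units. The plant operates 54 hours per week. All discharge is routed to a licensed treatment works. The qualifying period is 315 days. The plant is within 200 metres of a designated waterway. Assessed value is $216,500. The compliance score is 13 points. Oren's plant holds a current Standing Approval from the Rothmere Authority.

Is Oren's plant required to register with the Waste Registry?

No — exception (c) applies; Oren's plant is not required to register with the Waste Registry.

Exception (a) does not apply: there is no Provisional Certificate in force.
Exception (b) fails — the facility operates on a continuous process.
Exception (c): a current Tier 2 Registration is held; the facility's operating hours per week are 54, under the 58 limit — every condition holds. Under paragraphs (f)–(k): (f) would limit (c) — a current General Declaration is held — but (g) sets (f) aside: (g) operates against (f): assessed value is $216,500, less than the $240,500 limit. (h) would limit (g) — a current Standing Approval is held — but (i) sets (h) aside: (i) operates against (h): the plant is within 200 m of a designated waterway. (j) would limit (i) — a current Schedule 5 Registration is held — but (k) sets (j) aside: (k) operates against (j): the qualifying period is 315 days, below the 320 days limit. (c) remains available.
Exception (d) requires that the reference index is under 210; but the reference index is 251, not under 210, so (d) is unavailable.
Exception (e) fails — aggregate throughput is 2,670 units, short of 3,110 units.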